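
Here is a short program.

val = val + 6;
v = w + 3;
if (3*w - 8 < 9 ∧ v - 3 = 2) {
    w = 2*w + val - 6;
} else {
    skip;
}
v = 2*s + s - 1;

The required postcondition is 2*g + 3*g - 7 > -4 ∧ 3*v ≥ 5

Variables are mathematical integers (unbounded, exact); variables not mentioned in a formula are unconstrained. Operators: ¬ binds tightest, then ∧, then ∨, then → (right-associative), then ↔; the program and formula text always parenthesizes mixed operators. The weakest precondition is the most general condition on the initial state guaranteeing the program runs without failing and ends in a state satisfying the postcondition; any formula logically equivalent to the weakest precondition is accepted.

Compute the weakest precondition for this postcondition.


Working backward. After the program, the postcondition 2*g + 3*g - 7 > -4 ∧ 3*v ≥ 5 must hold; in canonical form it is 5*g > 3 ∧ 3*v ≥ 5.
Before v := 2*s + s - 1: 5*g > 3 ∧ 9*s ≥ 8
Then branch requires 5*g > 3 ∧ 9*s ≥ 8; else branch requires 5*g > 3 ∧ 9*s ≥ 8.
Before the if: ((3*w < 17 ∧ v = 5) → (5*g > 3 ∧ 9*s ≥ 8)) ∧ ((¬(3*w < 17 ∧ v = 5)) → (5*g > 3 ∧ 9*s ≥ 8))
Before v := w + 3: ((3*w < 17 ∧ w = 2) → (5*g > 3 ∧ 9*s ≥ 8)) ∧ ((¬(3*w < 17 ∧ w = 2)) → (5*g > 3 ∧ 9*s ≥ 8))
Before val := val + 6: ((3*w < 17 ∧ w = 2) → (5*g > 3 ∧ 9*s ≥ 8)) ∧ ((¬(3*w < 17 ∧ w = 2)) → (5*g > 3 ∧ 9*s ≥ 8))
Answer: WP = ((3*w < 17 ∧ w = 2) → (5*g > 3 ∧ 9*s ≥ 8)) ∧ ((¬(3*w < 17 ∧ w = 2)) → (5*g > 3 ∧ 9*s ≥ 8))


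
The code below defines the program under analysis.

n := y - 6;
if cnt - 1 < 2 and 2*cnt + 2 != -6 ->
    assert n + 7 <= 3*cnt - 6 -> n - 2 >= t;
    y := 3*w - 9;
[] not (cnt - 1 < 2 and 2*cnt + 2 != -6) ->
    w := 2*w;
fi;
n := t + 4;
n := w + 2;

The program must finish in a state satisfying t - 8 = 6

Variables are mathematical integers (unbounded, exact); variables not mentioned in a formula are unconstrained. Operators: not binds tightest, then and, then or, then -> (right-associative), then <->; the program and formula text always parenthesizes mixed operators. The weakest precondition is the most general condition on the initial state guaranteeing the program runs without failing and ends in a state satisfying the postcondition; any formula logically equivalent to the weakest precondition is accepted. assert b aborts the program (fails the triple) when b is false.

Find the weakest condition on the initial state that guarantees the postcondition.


Working backward. After the program, the postcondition t - 8 = 6 must hold; in canonical form it is t = 14.
Before n := w + 2: t = 14
Before n := t + 4: t = 14
Then branch requires (n <= 3*cnt - 13 -> n >= t + 2) and t = 14; else branch requires t = 14.
Before the if: ((cnt < 3 and 2*cnt != -8) -> ((n <= 3*cnt - 13 -> n >= t + 2) and t = 14)) and ((not (cnt < 3 and 2*cnt != -8)) -> t = 14)
Before n := y - 6: ((cnt < 3 and 2*cnt != -8) -> ((y <= 3*cnt - 7 -> y >= t + 8) and t = 14)) and ((not (cnt < 3 and 2*cnt != -8)) -> t = 14)
Answer: WP = ((cnt < 3 and 2*cnt != -8) -> ((y <= 3*cnt - 7 -> y >= t + 8) and t = 14)) and ((not (cnt < 3 and 2*cnt != -8)) -> t = 14)


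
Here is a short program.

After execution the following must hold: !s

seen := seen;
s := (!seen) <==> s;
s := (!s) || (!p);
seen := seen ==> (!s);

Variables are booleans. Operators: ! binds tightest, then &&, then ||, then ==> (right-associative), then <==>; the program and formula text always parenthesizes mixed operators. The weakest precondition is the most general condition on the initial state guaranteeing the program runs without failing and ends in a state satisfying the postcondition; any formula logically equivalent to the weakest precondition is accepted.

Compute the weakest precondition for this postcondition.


Working backward. After the program, !s must hold.
Before seen := seen ==> (!s): !s
Before s := (!s) || (!p): !((!s) || (!p))
Before s := (!seen) <==> s: !((!((!seen) <==> s)) || (!p))
Before seen := seen: !((!((!seen) <==> s)) || (!p))
Answer: WP = !((!((!seen) <==> s)) || (!p))


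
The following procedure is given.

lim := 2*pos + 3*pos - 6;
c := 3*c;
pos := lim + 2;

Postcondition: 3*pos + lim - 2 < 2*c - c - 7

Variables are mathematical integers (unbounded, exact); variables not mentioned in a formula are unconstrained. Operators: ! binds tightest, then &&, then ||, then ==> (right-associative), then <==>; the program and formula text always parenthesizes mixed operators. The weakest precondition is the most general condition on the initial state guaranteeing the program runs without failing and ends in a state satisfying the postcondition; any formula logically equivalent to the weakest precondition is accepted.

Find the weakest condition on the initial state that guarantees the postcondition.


Working backward. After the program, the postcondition 3*pos + lim - 2 < 2*c - c - 7 must hold; in canonical form it is lim + 3*pos < c - 5.
Before pos := lim + 2: 4*lim < c - 11
Before c := 3*c: 4*lim < 3*c - 11
Before lim := 2*pos + 3*pos - 6: 20*pos < 3*c + 13
Answer: WP = 20*pos < 3*c + 13


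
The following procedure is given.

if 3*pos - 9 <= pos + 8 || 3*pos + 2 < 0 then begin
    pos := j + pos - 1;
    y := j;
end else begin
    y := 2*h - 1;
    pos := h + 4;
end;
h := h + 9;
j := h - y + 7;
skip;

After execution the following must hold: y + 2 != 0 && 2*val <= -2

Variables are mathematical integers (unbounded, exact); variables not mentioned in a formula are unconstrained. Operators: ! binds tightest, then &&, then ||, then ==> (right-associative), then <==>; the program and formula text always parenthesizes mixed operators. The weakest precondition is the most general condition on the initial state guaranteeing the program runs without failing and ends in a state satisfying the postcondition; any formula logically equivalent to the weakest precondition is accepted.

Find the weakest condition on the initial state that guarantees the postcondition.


Working backward. After the program, the postcondition y + 2 != 0 && 2*val <= -2 must hold; in canonical form it is y != -2 && 2*val <= -2.
Before skip: y != -2 && 2*val <= -2
Before j := h - y + 7: y != -2 && 2*val <= -2
Before h := h + 9: y != -2 && 2*val <= -2
Then branch requires j != -2 && 2*val <= -2; else branch requires 2*h != -1 && 2*val <= -2.
Before the if: ((2*pos <= 17 || 3*pos < -2) ==> (j != -2 && 2*val <= -2)) && ((!(2*pos <= 17 || 3*pos < -2)) ==> (2*h != -1 && 2*val <= -2))
Answer: WP = ((2*pos <= 17 || 3*pos < -2) ==> (j != -2 && 2*val <= -2)) && ((!(2*pos <= 17 || 3*pos < -2)) ==> (2*h != -1 && 2*val <= -2))


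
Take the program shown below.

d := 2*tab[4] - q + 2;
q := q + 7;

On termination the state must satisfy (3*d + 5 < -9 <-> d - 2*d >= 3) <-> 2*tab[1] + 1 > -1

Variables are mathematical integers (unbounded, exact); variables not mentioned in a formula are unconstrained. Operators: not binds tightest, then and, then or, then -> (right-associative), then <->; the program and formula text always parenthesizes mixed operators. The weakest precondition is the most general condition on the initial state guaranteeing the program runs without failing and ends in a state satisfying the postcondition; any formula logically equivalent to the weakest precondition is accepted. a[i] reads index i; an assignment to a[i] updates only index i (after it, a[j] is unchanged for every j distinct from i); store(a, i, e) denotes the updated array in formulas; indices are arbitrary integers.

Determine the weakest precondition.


Working backward. After the program, the postcondition (3*d + 5 < -9 <-> d - 2*d >= 3) <-> 2*tab[1] + 1 > -1 must hold; in canonical form it is (3*d < -14 <-> d <= -3) <-> 2*tab[1] > -2.
Before q := q + 7: (3*d < -14 <-> d <= -3) <-> 2*tab[1] > -2
Before d := 2*tab[4] - q + 2: (6*tab[4] < 3*q - 20 <-> 2*tab[4] <= q - 5) <-> 2*tab[1] > -2
Answer: WP = (6*tab[4] < 3*q - 20 <-> 2*tab[4] <= q - 5) <-> 2*tab[1] > -2


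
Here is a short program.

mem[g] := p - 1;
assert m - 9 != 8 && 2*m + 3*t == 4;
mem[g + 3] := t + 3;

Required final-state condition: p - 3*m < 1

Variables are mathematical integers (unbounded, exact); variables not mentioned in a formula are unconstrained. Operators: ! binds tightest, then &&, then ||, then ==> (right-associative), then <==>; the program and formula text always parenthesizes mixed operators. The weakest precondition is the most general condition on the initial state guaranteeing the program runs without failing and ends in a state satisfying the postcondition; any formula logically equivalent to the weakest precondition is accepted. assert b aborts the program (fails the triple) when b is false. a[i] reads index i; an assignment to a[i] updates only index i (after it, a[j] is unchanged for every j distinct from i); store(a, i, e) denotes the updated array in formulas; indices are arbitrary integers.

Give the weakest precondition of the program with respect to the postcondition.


Working backward. After the program, the postcondition p - 3*m < 1 must hold; in canonical form it is p < 3*m + 1.
Before mem[g + 3] := t + 3: p < 3*m + 1
Before assert m - 9 != 8 && 2*m + 3*t == 4: m != 17 && 2*m + 3*t == 4 && p < 3*m + 1
Before mem[g] := p - 1: m != 17 && 2*m + 3*t == 4 && p < 3*m + 1
Answer: WP = m != 17 && 2*m + 3*t == 4 && p < 3*m + 1


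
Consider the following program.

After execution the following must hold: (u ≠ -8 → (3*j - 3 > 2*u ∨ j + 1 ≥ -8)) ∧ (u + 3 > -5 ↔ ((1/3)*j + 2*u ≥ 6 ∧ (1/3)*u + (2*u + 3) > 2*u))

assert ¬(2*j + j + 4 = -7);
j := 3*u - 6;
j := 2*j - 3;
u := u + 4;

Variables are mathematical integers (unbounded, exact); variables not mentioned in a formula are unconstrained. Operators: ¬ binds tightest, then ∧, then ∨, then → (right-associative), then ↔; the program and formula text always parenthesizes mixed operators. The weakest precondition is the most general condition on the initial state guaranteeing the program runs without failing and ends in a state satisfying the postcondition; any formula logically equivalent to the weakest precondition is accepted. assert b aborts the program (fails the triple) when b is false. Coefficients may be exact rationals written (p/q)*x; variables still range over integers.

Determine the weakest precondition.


Working backward. After the program, the postcondition (u ≠ -8 → (3*j - 3 > 2*u ∨ j + 1 ≥ -8)) ∧ (u + 3 > -5 ↔ ((1/3)*j + 2*u ≥ 6 ∧ (1/3)*u + (2*u + 3) > 2*u)) must hold; in canonical form it is (u ≠ -8 → (3*j > 2*u + 3 ∨ j ≥ -9)) ∧ (u > -8 ↔ ((1/3)*j + 2*u ≥ 6 ∧ (1/3)*u > -3)).
Before u := u + 4: (u ≠ -12 → (3*j > 2*u + 11 ∨ j ≥ -9)) ∧ (u > -12 ↔ ((1/3)*j + 2*u ≥ -2 ∧ (1/3)*u > -13/3))
Before j := 2*j - 3: (u ≠ -12 → (6*j > 2*u + 20 ∨ 2*j ≥ -6)) ∧ (u > -12 ↔ ((2/3)*j + 2*u ≥ -1 ∧ (1/3)*u > -13/3))
Before j := 3*u - 6: (u ≠ -12 → (16*u > 56 ∨ 6*u ≥ 6)) ∧ (u > -12 ↔ (4*u ≥ 3 ∧ (1/3)*u > -13/3))
Before assert ¬(2*j + j + 4 = -7): (¬(3*j = -11)) ∧ (u ≠ -12 → (16*u > 56 ∨ 6*u ≥ 6)) ∧ (u > -12 ↔ (4*u ≥ 3 ∧ (1/3)*u > -13/3))
Answer: WP = (¬(3*j = -11)) ∧ (u ≠ -12 → (16*u > 56 ∨ 6*u ≥ 6)) ∧ (u > -12 ↔ (4*u ≥ 3 ∧ (1/3)*u > -13/3))


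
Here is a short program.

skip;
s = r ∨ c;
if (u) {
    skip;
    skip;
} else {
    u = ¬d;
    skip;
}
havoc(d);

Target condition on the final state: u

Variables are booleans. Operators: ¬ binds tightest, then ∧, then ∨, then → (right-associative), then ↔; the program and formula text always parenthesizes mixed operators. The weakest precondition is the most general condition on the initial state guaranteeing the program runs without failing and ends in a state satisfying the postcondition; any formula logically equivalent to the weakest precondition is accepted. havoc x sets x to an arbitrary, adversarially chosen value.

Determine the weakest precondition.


Working backward. After the program, u must hold.
Before havoc d: u
Then branch requires u; else branch requires ¬d.
Before the if: (¬u) → (¬d)
Before s := r ∨ c: (¬u) → (¬d)
Before skip: (¬u) → (¬d)
Answer: WP = (¬u) → (¬d)


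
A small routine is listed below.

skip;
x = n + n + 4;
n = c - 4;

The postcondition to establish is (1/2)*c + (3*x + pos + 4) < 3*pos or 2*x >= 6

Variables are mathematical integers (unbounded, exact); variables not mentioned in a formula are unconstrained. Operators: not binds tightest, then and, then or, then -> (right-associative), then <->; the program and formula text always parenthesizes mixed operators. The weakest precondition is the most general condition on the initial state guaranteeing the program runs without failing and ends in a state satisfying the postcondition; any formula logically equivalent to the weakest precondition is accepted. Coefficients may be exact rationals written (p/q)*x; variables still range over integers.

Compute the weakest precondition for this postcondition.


Working backward. After the program, the postcondition (1/2)*c + (3*x + pos + 4) < 3*pos or 2*x >= 6 must hold; in canonical form it is (1/2)*c + 3*x < 2*pos - 4 or 2*x >= 6.
Before n := c - 4: (1/2)*c + 3*x < 2*pos - 4 or 2*x >= 6
Before x := n + n + 4: (1/2)*c + 6*n < 2*pos - 16 or 4*n >= -2
Before skip: (1/2)*c + 6*n < 2*pos - 16 or 4*n >= -2
Answer: WP = (1/2)*c + 6*n < 2*pos - 16 or 4*n >= -2


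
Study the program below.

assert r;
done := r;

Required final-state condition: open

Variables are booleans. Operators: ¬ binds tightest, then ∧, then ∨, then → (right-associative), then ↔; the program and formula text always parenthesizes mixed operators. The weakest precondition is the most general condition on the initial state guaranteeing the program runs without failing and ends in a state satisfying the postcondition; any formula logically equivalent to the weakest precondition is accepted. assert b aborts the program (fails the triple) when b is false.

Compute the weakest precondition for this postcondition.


Working backward. After the program, open must hold.
Before done := r: open
Before assert r: r ∧ open
Answer: WP = r ∧ open


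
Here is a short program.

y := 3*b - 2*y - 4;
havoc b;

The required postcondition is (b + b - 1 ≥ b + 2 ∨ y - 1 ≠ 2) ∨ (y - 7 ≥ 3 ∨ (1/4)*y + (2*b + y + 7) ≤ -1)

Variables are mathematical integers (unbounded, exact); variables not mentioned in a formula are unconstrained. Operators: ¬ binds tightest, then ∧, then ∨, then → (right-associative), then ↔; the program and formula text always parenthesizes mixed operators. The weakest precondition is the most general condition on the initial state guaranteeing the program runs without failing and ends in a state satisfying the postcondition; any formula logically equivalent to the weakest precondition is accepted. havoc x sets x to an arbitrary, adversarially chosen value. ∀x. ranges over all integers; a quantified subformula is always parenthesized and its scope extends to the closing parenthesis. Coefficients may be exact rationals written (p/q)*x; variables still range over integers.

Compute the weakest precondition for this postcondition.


Working backward. After the program, the postcondition (b + b - 1 ≥ b + 2 ∨ y - 1 ≠ 2) ∨ (y - 7 ≥ 3 ∨ (1/4)*y + (2*b + y + 7) ≤ -1) must hold; in canonical form it is b ≥ 3 ∨ y ≠ 3 ∨ y ≥ 10 ∨ 2*b + (5/4)*y ≤ -8.
Before havoc b: ∀b_1. (b_1 ≥ 3 ∨ y ≠ 3 ∨ y ≥ 10 ∨ 2*b_1 + (5/4)*y ≤ -8)
Before y := 3*b - 2*y - 4: ∀b_1. (b_1 ≥ 3 ∨ 3*b ≠ 2*y + 7 ∨ 3*b ≥ 2*y + 14 ∨ (15/4)*b + 2*b_1 ≤ (5/2)*y - 3)
Answer: WP = ∀b_1. (b_1 ≥ 3 ∨ 3*b ≠ 2*y + 7 ∨ 3*b ≥ 2*y + 14 ∨ (15/4)*b + 2*b_1 ≤ (5/2)*y - 3)


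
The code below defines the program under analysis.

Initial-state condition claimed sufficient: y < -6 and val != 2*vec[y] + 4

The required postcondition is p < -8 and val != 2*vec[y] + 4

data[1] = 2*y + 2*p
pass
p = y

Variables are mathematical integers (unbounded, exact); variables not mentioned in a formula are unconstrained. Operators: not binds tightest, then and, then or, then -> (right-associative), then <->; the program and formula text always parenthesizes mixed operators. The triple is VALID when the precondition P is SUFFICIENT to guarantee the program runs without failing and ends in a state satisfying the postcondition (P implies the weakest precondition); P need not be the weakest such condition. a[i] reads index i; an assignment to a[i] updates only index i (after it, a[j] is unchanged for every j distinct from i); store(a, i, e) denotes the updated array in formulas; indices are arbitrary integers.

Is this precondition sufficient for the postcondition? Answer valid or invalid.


Working backward. After the program, p < -8 and val != 2*vec[y] + 4 must hold.
Before p := y: y < -8 and val != 2*vec[y] + 4
Before skip: y < -8 and val != 2*vec[y] + 4
Before data[1] := 2*y + 2*p: y < -8 and val != 2*vec[y] + 4
The weakest precondition is y < -8 and val != 2*vec[y] + 4.
Check whether y < -6 and val != 2*vec[y] + 4 implies it.
Countermodel: at the initial state val = 5, vec = {[-7] = 0, elsewhere 0}, y = -7, the precondition holds but the weakest precondition fails.
Answer: invalid


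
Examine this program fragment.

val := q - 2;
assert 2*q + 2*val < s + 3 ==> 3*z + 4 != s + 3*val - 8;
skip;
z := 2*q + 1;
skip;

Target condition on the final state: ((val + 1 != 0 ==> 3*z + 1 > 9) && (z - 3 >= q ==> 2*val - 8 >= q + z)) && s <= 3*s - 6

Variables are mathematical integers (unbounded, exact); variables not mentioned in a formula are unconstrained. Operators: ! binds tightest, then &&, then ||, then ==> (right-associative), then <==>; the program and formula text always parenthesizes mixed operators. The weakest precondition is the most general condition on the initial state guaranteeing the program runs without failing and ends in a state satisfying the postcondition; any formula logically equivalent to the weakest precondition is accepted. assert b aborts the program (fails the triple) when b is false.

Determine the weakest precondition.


Working backward. After the program, the postcondition ((val + 1 != 0 ==> 3*z + 1 > 9) && (z - 3 >= q ==> 2*val - 8 >= q + z)) && s <= 3*s - 6 must hold; in canonical form it is (val != -1 ==> 3*z > 8) && (z >= q + 3 ==> 2*val >= q + z + 8) && 2*s >= 6.
Before skip: (val != -1 ==> 3*z > 8) && (z >= q + 3 ==> 2*val >= q + z + 8) && 2*s >= 6
Before z := 2*q + 1: (val != -1 ==> 6*q > 5) && (q >= 2 ==> 2*val >= 3*q + 9) && 2*s >= 6
Before skip: (val != -1 ==> 6*q > 5) && (q >= 2 ==> 2*val >= 3*q + 9) && 2*s >= 6
Before assert 2*q + 2*val < s + 3 ==> 3*z + 4 != s + 3*val - 8: (2*q + 2*val < s + 3 ==> 3*z != s + 3*val - 12) && (val != -1 ==> 6*q > 5) && (q >= 2 ==> 2*val >= 3*q + 9) && 2*s >= 6
Before val := q - 2: (4*q < s + 7 ==> 3*z != 3*q + s - 18) && (q != 1 ==> 6*q > 5) && (q >= 2 ==> q <= -13) && 2*s >= 6
Answer: WP = (4*q < s + 7 ==> 3*z != 3*q + s - 18) && (q != 1 ==> 6*q > 5) && (q >= 2 ==> q <= -13) && 2*s >= 6


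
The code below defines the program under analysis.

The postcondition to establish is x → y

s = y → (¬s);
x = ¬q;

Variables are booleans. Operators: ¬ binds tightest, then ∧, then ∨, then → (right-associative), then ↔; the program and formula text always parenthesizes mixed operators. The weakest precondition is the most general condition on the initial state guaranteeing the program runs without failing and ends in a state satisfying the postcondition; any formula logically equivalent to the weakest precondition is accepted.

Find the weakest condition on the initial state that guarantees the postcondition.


Working backward. After the program, x → y must hold.
Before x := ¬q: (¬q) → y
Before s := y → (¬s): (¬q) → y
Answer: WP = (¬q) → y


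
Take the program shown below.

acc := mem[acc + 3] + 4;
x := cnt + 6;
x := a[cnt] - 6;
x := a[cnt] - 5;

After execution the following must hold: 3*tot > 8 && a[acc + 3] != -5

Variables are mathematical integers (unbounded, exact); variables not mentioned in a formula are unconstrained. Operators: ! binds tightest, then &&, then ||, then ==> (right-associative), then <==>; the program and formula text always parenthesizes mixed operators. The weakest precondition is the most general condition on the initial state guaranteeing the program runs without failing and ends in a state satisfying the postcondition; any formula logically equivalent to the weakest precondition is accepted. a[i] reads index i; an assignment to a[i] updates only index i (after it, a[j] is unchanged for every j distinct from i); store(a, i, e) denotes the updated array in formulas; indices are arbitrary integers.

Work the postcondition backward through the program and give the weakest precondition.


Working backward. After the program, 3*tot > 8 && a[acc + 3] != -5 must hold.
Before x := a[cnt] - 5: 3*tot > 8 && a[acc + 3] != -5
Before x := a[cnt] - 6: 3*tot > 8 && a[acc + 3] != -5
Before x := cnt + 6: 3*tot > 8 && a[acc + 3] != -5
Before acc := mem[acc + 3] + 4: 3*tot > 8 && a[mem[acc + 3] + 7] != -5
Answer: WP = 3*tot > 8 && a[mem[acc + 3] + 7] != -5


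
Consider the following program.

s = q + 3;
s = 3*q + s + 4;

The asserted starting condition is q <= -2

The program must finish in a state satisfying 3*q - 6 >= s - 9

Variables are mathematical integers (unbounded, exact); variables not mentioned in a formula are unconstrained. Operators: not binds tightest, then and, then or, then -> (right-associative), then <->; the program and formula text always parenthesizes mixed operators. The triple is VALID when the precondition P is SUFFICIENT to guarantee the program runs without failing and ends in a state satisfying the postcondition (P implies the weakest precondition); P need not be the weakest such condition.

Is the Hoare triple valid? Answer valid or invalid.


Working backward. After the program, the postcondition 3*q - 6 >= s - 9 must hold; in canonical form it is 3*q >= s - 3.
Before s := 3*q + s + 4: s <= -1
Before s := q + 3: q <= -4
The weakest precondition is q <= -4.
Check whether q <= -2 implies it.
Countermodel: at the initial state q = -3, the precondition holds but the weakest precondition fails.
Answer: invalid


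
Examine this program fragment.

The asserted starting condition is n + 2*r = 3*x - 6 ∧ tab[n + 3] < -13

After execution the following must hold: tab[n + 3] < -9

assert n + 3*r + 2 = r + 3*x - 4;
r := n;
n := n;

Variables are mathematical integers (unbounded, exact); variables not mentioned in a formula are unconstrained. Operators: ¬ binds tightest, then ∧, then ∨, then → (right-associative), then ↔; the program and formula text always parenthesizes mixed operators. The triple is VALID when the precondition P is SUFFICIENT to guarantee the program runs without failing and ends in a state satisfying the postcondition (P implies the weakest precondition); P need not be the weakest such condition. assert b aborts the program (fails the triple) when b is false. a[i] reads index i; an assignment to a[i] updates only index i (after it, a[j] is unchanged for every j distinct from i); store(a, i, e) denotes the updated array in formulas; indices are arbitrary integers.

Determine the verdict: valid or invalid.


Working backward. After the program, tab[n + 3] < -9 must hold.
Before n := n: tab[n + 3] < -9
Before r := n: tab[n + 3] < -9
Before assert n + 3*r + 2 = r + 3*x - 4: n + 2*r = 3*x - 6 ∧ tab[n + 3] < -9
The weakest precondition is n + 2*r = 3*x - 6 ∧ tab[n + 3] < -9.
Check whether n + 2*r = 3*x - 6 ∧ tab[n + 3] < -13 implies it.
Every state satisfying the precondition satisfies the weakest precondition: the implication holds.
Answer: valid


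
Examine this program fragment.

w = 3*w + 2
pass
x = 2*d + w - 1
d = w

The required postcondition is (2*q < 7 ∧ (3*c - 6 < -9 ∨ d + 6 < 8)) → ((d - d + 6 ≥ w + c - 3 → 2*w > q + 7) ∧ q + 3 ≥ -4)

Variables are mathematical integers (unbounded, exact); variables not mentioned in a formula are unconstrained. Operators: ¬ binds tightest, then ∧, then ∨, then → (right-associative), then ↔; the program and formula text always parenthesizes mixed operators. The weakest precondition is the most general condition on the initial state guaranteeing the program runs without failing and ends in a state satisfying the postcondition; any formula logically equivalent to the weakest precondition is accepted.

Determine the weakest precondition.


Working backward. After the program, the postcondition (2*q < 7 ∧ (3*c - 6 < -9 ∨ d + 6 < 8)) → ((d - d + 6 ≥ w + c - 3 → 2*w > q + 7) ∧ q + 3 ≥ -4) must hold; in canonical form it is (2*q < 7 ∧ (3*c < -3 ∨ d < 2)) → ((c + w ≤ 9 → 2*w > q + 7) ∧ q ≥ -7).
Before d := w: (2*q < 7 ∧ (3*c < -3 ∨ w < 2)) → ((c + w ≤ 9 → 2*w > q + 7) ∧ q ≥ -7)
Before x := 2*d + w - 1: (2*q < 7 ∧ (3*c < -3 ∨ w < 2)) → ((c + w ≤ 9 → 2*w > q + 7) ∧ q ≥ -7)
Before skip: (2*q < 7 ∧ (3*c < -3 ∨ w < 2)) → ((c + w ≤ 9 → 2*w > q + 7) ∧ q ≥ -7)
Before w := 3*w + 2: (2*q < 7 ∧ (3*c < -3 ∨ 3*w < 0)) → ((c + 3*w ≤ 7 → 6*w > q + 3) ∧ q ≥ -7)
Answer: WP = (2*q < 7 ∧ (3*c < -3 ∨ 3*w < 0)) → ((c + 3*w ≤ 7 → 6*w > q + 3) ∧ q ≥ -7)


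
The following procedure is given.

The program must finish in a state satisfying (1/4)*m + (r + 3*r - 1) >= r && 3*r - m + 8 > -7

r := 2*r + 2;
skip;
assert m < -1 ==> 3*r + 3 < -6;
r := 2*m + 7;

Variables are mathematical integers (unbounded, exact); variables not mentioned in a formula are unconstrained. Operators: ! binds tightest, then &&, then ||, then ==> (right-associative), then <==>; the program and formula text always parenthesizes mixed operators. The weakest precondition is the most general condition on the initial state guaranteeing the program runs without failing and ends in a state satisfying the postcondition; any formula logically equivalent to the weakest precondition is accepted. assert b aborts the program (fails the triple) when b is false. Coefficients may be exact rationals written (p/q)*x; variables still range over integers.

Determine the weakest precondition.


Working backward. After the program, the postcondition (1/4)*m + (r + 3*r - 1) >= r && 3*r - m + 8 > -7 must hold; in canonical form it is (1/4)*m + 3*r >= 1 && 3*r > m - 15.
Before r := 2*m + 7: (25/4)*m >= -20 && 5*m > -36
Before assert m < -1 ==> 3*r + 3 < -6: (m < -1 ==> 3*r < -9) && (25/4)*m >= -20 && 5*m > -36
Before skip: (m < -1 ==> 3*r < -9) && (25/4)*m >= -20 && 5*m > -36
Before r := 2*r + 2: (m < -1 ==> 6*r < -15) && (25/4)*m >= -20 && 5*m > -36
Answer: WP = (m < -1 ==> 6*r < -15) && (25/4)*m >= -20 && 5*m > -36


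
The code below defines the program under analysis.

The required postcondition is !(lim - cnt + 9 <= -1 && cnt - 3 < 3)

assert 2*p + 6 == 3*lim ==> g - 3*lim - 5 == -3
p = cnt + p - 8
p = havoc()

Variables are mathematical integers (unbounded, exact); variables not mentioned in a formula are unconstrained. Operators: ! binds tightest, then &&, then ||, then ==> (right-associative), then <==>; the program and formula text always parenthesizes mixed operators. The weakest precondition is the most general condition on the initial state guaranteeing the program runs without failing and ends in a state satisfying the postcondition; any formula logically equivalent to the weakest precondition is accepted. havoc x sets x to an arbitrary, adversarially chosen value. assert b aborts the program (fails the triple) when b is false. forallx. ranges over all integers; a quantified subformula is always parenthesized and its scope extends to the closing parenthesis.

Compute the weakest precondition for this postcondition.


Working backward. After the program, the postcondition !(lim - cnt + 9 <= -1 && cnt - 3 < 3) must hold; in canonical form it is !(lim <= cnt - 10 && cnt < 6).
Before havoc p: !(lim <= cnt - 10 && cnt < 6)
Before p := cnt + p - 8: !(lim <= cnt - 10 && cnt < 6)
Before assert 2*p + 6 == 3*lim ==> g - 3*lim - 5 == -3: (2*p == 3*lim - 6 ==> g == 3*lim + 2) && (!(lim <= cnt - 10 && cnt < 6))
Answer: WP = (2*p == 3*lim - 6 ==> g == 3*lim + 2) && (!(lim <= cnt - 10 && cnt < 6))


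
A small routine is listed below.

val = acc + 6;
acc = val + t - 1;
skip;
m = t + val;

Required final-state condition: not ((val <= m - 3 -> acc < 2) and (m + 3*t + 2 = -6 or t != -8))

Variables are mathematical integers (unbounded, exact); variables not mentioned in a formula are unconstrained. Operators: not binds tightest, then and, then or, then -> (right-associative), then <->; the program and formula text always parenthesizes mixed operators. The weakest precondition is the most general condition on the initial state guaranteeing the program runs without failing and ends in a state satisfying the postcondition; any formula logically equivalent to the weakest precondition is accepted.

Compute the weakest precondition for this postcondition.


Working backward. After the program, the postcondition not ((val <= m - 3 -> acc < 2) and (m + 3*t + 2 = -6 or t != -8)) must hold; in canonical form it is not ((val <= m - 3 -> acc < 2) and (m + 3*t = -8 or t != -8)).
Before m := t + val: not ((t >= 3 -> acc < 2) and (4*t + val = -8 or t != -8))
Before skip: not ((t >= 3 -> acc < 2) and (4*t + val = -8 or t != -8))
Before acc := val + t - 1: not ((t >= 3 -> t + val < 3) and (4*t + val = -8 or t != -8))
Before val := acc + 6: not ((t >= 3 -> acc + t < -3) and (acc + 4*t = -14 or t != -8))
Answer: WP = not ((t >= 3 -> acc + t < -3) and (acc + 4*t = -14 or t != -8))


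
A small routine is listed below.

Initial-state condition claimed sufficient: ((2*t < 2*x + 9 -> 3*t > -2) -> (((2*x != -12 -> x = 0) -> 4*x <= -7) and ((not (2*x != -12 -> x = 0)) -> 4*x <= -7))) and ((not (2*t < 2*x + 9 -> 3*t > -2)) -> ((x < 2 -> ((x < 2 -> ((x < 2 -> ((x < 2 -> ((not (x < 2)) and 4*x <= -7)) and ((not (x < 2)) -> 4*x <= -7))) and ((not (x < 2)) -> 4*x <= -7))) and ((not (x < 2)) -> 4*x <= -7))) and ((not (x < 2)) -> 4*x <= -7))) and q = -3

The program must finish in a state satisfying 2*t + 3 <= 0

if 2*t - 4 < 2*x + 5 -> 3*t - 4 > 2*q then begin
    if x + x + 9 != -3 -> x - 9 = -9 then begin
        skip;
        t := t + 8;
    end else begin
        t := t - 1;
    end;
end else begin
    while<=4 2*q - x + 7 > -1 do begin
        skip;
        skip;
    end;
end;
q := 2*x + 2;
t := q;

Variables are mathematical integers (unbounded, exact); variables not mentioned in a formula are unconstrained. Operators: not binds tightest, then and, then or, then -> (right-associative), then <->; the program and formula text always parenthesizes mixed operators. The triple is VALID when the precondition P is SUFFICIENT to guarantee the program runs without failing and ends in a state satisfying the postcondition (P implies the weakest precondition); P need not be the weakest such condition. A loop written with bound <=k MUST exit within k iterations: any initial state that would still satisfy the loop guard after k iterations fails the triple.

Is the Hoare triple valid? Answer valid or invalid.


Working backward. After the program, the postcondition 2*t + 3 <= 0 must hold; in canonical form it is 2*t <= -3.
Before t := q: 2*q <= -3
Before q := 2*x + 2: 4*x <= -7
Then branch requires ((2*x != -12 -> x = 0) -> 4*x <= -7) and ((not (2*x != -12 -> x = 0)) -> 4*x <= -7); else branch requires (2*q > x - 8 -> ((2*q > x - 8 -> ((2*q > x - 8 -> ((2*q > x - 8 -> ((not (2*q > x - 8)) and 4*x <= -7)) and ((not (2*q > x - 8)) -> 4*x <= -7))) and ((not (2*q > x - 8)) -> 4*x <= -7))) and ((not (2*q > x - 8)) -> 4*x <= -7))) and ((not (2*q > x - 8)) -> 4*x <= -7).
Before the if: ((2*t < 2*x + 9 -> 3*t > 2*q + 4) -> (((2*x != -12 -> x = 0) -> 4*x <= -7) and ((not (2*x != -12 -> x = 0)) -> 4*x <= -7))) and ((not (2*t < 2*x + 9 -> 3*t > 2*q + 4)) -> ((2*q > x - 8 -> ((2*q > x - 8 -> ((2*q > x - 8 -> ((2*q > x - 8 -> ((not (2*q > x - 8)) and 4*x <= -7)) and ((not (2*q > x - 8)) -> 4*x <= -7))) and ((not (2*q > x - 8)) -> 4*x <= -7))) and ((not (2*q > x - 8)) -> 4*x <= -7))) and ((not (2*q > x - 8)) -> 4*x <= -7)))
The weakest precondition is ((2*t < 2*x + 9 -> 3*t > 2*q + 4) -> (((2*x != -12 -> x = 0) -> 4*x <= -7) and ((not (2*x != -12 -> x = 0)) -> 4*x <= -7))) and ((not (2*t < 2*x + 9 -> 3*t > 2*q + 4)) -> ((2*q > x - 8 -> ((2*q > x - 8 -> ((2*q > x - 8 -> ((2*q > x - 8 -> ((not (2*q > x - 8)) and 4*x <= -7)) and ((not (2*q > x - 8)) -> 4*x <= -7))) and ((not (2*q > x - 8)) -> 4*x <= -7))) and ((not (2*q > x - 8)) -> 4*x <= -7))) and ((not (2*q > x - 8)) -> 4*x <= -7))).
Check whether ((2*t < 2*x + 9 -> 3*t > -2) -> (((2*x != -12 -> x = 0) -> 4*x <= -7) and ((not (2*x != -12 -> x = 0)) -> 4*x <= -7))) and ((not (2*t < 2*x + 9 -> 3*t > -2)) -> ((x < 2 -> ((x < 2 -> ((x < 2 -> ((x < 2 -> ((not (x < 2)) and 4*x <= -7)) and ((not (x < 2)) -> 4*x <= -7))) and ((not (x < 2)) -> 4*x <= -7))) and ((not (x < 2)) -> 4*x <= -7))) and ((not (x < 2)) -> 4*x <= -7))) and q = -3 implies it.
Every state satisfying the precondition satisfies the weakest precondition: the implication holds.
Answer: valid


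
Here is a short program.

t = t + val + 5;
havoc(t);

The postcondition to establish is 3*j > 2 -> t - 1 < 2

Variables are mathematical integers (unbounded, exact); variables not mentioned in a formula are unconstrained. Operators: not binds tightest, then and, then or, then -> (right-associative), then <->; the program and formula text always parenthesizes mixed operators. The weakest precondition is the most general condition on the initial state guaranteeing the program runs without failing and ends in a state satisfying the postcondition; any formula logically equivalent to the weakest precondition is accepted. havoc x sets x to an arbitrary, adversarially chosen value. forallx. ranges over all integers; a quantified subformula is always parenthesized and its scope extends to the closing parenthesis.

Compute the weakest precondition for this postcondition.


Working backward. After the program, the postcondition 3*j > 2 -> t - 1 < 2 must hold; in canonical form it is 3*j > 2 -> t < 3.
Before havoc t: forall t_1. (3*j > 2 -> t_1 < 3)
Before t := t + val + 5: forall t_1. (3*j > 2 -> t_1 < 3)
Answer: WP = forall t_1. (3*j > 2 -> t_1 < 3)


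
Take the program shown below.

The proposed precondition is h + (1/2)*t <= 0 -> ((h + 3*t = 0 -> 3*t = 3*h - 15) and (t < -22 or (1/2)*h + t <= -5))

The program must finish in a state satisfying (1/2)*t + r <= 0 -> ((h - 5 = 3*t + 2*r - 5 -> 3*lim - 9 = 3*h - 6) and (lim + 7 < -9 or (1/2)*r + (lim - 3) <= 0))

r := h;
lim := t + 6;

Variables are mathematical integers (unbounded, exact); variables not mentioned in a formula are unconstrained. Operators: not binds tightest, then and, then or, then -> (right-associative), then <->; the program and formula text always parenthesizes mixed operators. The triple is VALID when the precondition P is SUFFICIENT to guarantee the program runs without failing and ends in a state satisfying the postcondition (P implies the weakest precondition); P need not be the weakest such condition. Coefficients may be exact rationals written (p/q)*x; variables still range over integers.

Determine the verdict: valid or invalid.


Working backward. After the program, the postcondition (1/2)*t + r <= 0 -> ((h - 5 = 3*t + 2*r - 5 -> 3*lim - 9 = 3*h - 6) and (lim + 7 < -9 or (1/2)*r + (lim - 3) <= 0)) must hold; in canonical form it is r + (1/2)*t <= 0 -> ((h = 2*r + 3*t -> 3*lim = 3*h + 3) and (lim < -16 or lim + (1/2)*r <= 3)).
Before lim := t + 6: r + (1/2)*t <= 0 -> ((h = 2*r + 3*t -> 3*t = 3*h - 15) and (t < -22 or (1/2)*r + t <= -3))
Before r := h: h + (1/2)*t <= 0 -> ((h + 3*t = 0 -> 3*t = 3*h - 15) and (t < -22 or (1/2)*h + t <= -3))
The weakest precondition is h + (1/2)*t <= 0 -> ((h + 3*t = 0 -> 3*t = 3*h - 15) and (t < -22 or (1/2)*h + t <= -3)).
Check whether h + (1/2)*t <= 0 -> ((h + 3*t = 0 -> 3*t = 3*h - 15) and (t < -22 or (1/2)*h + t <= -5)) implies it.
Every state satisfying the precondition satisfies the weakest precondition: the implication holds.
Answer: valid


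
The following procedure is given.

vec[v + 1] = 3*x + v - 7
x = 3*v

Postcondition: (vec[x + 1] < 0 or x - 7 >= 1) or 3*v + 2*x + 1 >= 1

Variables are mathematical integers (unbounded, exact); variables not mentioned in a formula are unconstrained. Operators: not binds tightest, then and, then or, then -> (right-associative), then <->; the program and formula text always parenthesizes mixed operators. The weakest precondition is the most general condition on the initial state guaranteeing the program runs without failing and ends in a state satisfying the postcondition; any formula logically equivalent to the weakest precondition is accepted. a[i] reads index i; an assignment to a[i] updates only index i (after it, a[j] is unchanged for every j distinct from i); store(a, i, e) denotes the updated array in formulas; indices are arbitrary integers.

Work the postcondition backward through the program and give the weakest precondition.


Working backward. After the program, the postcondition (vec[x + 1] < 0 or x - 7 >= 1) or 3*v + 2*x + 1 >= 1 must hold; in canonical form it is vec[x + 1] < 0 or x >= 8 or 3*v + 2*x >= 0.
Before x := 3*v: vec[3*v + 1] < 0 or 3*v >= 8 or 9*v >= 0
Before vec[v + 1] := 3*x + v - 7: store(vec, v + 1, v + 3*x - 7)[3*v + 1] < 0 or 3*v >= 8 or 9*v >= 0
Answer: WP = store(vec, v + 1, v + 3*x - 7)[3*v + 1] < 0 or 3*v >= 8 or 9*v >= 0


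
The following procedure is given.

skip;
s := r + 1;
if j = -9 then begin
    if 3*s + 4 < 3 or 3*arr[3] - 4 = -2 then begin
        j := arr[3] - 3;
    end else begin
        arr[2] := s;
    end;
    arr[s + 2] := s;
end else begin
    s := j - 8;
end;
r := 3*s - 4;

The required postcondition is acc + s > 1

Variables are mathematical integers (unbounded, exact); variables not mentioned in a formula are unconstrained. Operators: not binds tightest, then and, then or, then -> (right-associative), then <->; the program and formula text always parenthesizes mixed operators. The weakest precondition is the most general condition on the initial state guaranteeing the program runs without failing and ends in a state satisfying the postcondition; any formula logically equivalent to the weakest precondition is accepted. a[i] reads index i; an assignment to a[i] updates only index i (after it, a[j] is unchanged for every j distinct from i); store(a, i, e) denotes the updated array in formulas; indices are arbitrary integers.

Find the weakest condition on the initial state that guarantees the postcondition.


Working backward. After the program, acc + s > 1 must hold.
Before r := 3*s - 4: acc + s > 1
Then branch requires ((3*s < -1 or 3*arr[3] = 2) -> acc + s > 1) and ((not (3*s < -1 or 3*arr[3] = 2)) -> acc + s > 1); else branch requires acc + j > 9.
Before the if: (j = -9 -> (((3*s < -1 or 3*arr[3] = 2) -> acc + s > 1) and ((not (3*s < -1 or 3*arr[3] = 2)) -> acc + s > 1))) and ((not (j = -9)) -> acc + j > 9)
Before s := r + 1: (j = -9 -> (((3*r < -4 or 3*arr[3] = 2) -> acc + r > 0) and ((not (3*r < -4 or 3*arr[3] = 2)) -> acc + r > 0))) and ((not (j = -9)) -> acc + j > 9)
Before skip: (j = -9 -> (((3*r < -4 or 3*arr[3] = 2) -> acc + r > 0) and ((not (3*r < -4 or 3*arr[3] = 2)) -> acc + r > 0))) and ((not (j = -9)) -> acc + j > 9)
Answer: WP = (j = -9 -> (((3*r < -4 or 3*arr[3] = 2) -> acc + r > 0) and ((not (3*r < -4 or 3*arr[3] = 2)) -> acc + r > 0))) and ((not (j = -9)) -> acc + j > 9)


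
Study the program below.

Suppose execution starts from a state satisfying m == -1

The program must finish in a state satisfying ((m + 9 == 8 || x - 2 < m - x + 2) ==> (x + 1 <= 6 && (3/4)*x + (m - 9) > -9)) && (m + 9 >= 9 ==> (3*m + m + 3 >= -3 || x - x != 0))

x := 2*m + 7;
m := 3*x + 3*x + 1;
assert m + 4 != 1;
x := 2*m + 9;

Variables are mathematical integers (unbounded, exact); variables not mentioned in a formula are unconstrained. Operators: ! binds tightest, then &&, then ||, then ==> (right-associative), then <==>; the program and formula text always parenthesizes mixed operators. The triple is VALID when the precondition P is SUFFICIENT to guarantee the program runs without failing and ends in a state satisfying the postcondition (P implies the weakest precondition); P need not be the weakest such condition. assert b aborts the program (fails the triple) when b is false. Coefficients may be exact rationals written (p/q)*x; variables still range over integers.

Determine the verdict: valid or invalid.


Working backward. After the program, the postcondition ((m + 9 == 8 || x - 2 < m - x + 2) ==> (x + 1 <= 6 && (3/4)*x + (m - 9) > -9)) && (m + 9 >= 9 ==> (3*m + m + 3 >= -3 || x - x != 0)) must hold; in canonical form it is ((m == -1 || 2*x < m + 4) ==> (x <= 5 && m + (3/4)*x > 0)) && (m >= 0 ==> 4*m >= -6).
Before x := 2*m + 9: ((m == -1 || 3*m < -14) ==> (2*m <= -4 && (5/2)*m > -27/4)) && (m >= 0 ==> 4*m >= -6)
Before assert m + 4 != 1: m != -3 && ((m == -1 || 3*m < -14) ==> (2*m <= -4 && (5/2)*m > -27/4)) && (m >= 0 ==> 4*m >= -6)
Before m := 3*x + 3*x + 1: 6*x != -4 && ((6*x == -2 || 18*x < -17) ==> (12*x <= -6 && 15*x > -37/4)) && (6*x >= -1 ==> 24*x >= -10)
Before x := 2*m + 7: 12*m != -46 && ((12*m == -44 || 36*m < -143) ==> (24*m <= -90 && 30*m > -457/4)) && (12*m >= -43 ==> 48*m >= -178)
The weakest precondition is 12*m != -46 && ((12*m == -44 || 36*m < -143) ==> (24*m <= -90 && 30*m > -457/4)) && (12*m >= -43 ==> 48*m >= -178).
Check whether m == -1 implies it.
Every state satisfying the precondition satisfies the weakest precondition: the implication holds.
Answer: valid
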